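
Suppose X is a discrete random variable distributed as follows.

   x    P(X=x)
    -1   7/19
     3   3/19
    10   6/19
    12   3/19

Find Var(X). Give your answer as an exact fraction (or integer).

10650/361

E[X] = (7/19)·(-1) + (3/19)·3 + (6/19)·10 + (3/19)·12 = 98/19
E[X²] = (7/19)·1 + (3/19)·9 + (6/19)·100 + (3/19)·144 = 1066/19
Var(X) = 1066/19 − (98/19)² = 10650/361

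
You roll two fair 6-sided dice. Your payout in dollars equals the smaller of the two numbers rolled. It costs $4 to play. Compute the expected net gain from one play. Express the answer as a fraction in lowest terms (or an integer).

-53/36 dollars

Distribution of the smaller of the two numbers rolled: 1 w.p. 11/36, 2 w.p. 1/4, 3 w.p. 7/36, 4 w.p. 5/36, 5 w.p. 1/12, 6 w.p. 1/36
E[payout] = (11/36)·1 + (1/4)·2 + (7/36)·3 + (5/36)·4 + (1/12)·5 + (1/36)·6 = 91/36
Expected profit = 91/36 − 4 = -53/36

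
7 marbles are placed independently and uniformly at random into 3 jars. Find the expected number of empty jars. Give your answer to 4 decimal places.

0.1756

Let Xⱼ=1 if jar j is empty. P(Xⱼ=1) = ((3-1)/3)^7 = 128/2187.
By linearity, E[#empty] = 3·128/2187 = 128/729.
≈ 0.1756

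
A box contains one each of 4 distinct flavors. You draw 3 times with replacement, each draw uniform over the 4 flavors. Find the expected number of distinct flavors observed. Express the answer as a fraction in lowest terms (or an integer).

Let Xⱼ=1 if type j appears at least once. P(Xⱼ=1) = 1 − ((4−1)/4)^3 = 37/64.
E[#distinct] = 4·37/64 = 37/16.

37/16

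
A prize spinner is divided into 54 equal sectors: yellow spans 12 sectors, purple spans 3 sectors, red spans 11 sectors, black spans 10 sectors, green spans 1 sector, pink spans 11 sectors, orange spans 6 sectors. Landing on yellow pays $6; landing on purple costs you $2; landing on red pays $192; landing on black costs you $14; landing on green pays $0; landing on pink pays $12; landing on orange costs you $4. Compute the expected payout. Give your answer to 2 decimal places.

E[payout] = (12/54)·6 + (3/54)·(-2) + (11/54)·192 + (10/54)·(-14) + (1/54)·0 + (11/54)·12 + (6/54)·(-4) = 1073/27
≈ $39.74

$39.74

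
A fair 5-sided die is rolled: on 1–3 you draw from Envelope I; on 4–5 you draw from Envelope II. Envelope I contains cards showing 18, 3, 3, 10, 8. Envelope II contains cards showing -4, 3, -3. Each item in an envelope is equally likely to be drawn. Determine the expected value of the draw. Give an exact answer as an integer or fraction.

338/75

E[X | Envelope I] = (18 + 3 + 3 + 10 + 8)/5 = 42/5
E[X | Envelope II] = (-4 + 3 − 3)/3 = -4/3
E[X] = (3/5)·42/5 + (2/5)·(-4/3) = 338/75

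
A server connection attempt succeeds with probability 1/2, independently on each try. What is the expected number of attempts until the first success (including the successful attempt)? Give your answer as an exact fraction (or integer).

2

For a geometric distribution, E[trials] = 1/p = 1/(1/2) = 2.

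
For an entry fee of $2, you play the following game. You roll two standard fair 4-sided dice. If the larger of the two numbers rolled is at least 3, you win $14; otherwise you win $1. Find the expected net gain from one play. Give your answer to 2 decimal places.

E[payout] = (1/4)·1 + (3/4)·14 = 43/4
Expected profit = 43/4 − 2 = 35/4 ≈ $8.75

$8.75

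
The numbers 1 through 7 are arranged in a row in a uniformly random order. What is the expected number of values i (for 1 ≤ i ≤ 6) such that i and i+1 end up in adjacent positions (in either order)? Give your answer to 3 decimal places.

1.714

For each i ∈ {1,…,6}, let Xᵢ = 1 if i and i+1 are adjacent. P(Xᵢ=1) = 2·(7−1)!/7! = 2/7.
By linearity, E[ΣXᵢ] = (6)·(2/7) = 12/7.
≈ 1.714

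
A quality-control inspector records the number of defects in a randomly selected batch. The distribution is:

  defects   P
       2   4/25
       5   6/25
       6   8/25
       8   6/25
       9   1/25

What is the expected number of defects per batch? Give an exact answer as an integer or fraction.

143/25

E[X] = (4/25)·2 + (6/25)·5 + (8/25)·6 + (6/25)·8 + (1/25)·9
     = 143/25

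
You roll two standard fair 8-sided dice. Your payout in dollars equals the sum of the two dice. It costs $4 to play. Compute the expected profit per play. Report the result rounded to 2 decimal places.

Distribution of the sum of the two dice: 2 w.p. 1/64, 3 w.p. 1/32, 4 w.p. 3/64, 5 w.p. 1/16, 6 w.p. 5/64, 7 w.p. 3/32, …
E[payout] = (1/64)·2 + (1/32)·3 + (3/64)·4 + (1/16)·5 + (5/64)·6 + (3/32)·7 + (7/64)·8 + (1/8)·9 + (7/64)·10 + (3/32)·11 + (5/64)·12 + (1/16)·13 + (3/64)·14 + (1/32)·15 + (1/64)·16 = 9
Expected profit = 9 − 4 = 5 ≈ $5.00

$5.00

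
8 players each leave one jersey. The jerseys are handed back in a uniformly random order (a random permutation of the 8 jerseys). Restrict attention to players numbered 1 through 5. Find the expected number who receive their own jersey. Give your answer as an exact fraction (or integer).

Let Xᵢ = 1 if person i gets their own jersey. For each i, P(Xᵢ=1) = 1/8.
By linearity of expectation, E[X₁+…+X_5] = 5·(1/8) = 5/8.

5/8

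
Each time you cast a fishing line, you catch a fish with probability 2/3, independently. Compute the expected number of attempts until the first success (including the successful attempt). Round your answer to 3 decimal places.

For a geometric distribution, E[trials] = 1/p = 1/(2/3) = 3/2.
≈ 1.500

1.500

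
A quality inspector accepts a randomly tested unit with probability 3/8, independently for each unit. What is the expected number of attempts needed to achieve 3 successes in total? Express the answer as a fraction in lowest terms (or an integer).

8

By linearity (sum of 3 independent geometric waits), E[trials] = 3/p = 3/(3/8) = 8.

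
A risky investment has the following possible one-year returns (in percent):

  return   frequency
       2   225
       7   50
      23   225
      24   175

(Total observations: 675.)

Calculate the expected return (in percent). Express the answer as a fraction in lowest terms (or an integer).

Total = 675, so P(return=2) = 225/675, etc.
E[X] = (1/3)·2 + (2/27)·7 + (1/3)·23 + (7/27)·24
     = 407/27

407/27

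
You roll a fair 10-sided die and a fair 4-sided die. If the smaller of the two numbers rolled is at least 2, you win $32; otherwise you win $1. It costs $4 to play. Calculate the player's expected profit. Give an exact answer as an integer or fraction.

717/40 dollars

E[payout] = (13/40)·1 + (27/40)·32 = 877/40
Expected profit = 877/40 − 4 = 717/40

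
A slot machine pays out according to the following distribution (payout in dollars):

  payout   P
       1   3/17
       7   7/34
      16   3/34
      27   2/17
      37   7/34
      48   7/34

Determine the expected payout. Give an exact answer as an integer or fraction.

E[X] = (3/17)·1 + (7/34)·7 + (3/34)·16 + (2/17)·27 + (7/34)·37 + (7/34)·48
     = 403/17

403/17 dollars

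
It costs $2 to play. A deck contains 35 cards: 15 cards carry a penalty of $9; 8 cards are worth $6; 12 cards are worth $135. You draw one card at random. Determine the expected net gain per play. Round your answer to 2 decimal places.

E[payout] = (15/35)·(-9) + (8/35)·6 + (12/35)·135 = 219/5
Expected profit = 219/5 − 2 = 209/5 ≈ $41.80

$41.80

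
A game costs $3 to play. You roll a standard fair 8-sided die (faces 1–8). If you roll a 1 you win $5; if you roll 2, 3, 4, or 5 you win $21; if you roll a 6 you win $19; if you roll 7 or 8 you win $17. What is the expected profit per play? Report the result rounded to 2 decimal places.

$14.75

E[payout] = (1/8)·5 + (1/4)·17 + (1/8)·19 + (1/2)·21 = 71/4
Expected profit = 71/4 − 3 = 59/4 ≈ $14.75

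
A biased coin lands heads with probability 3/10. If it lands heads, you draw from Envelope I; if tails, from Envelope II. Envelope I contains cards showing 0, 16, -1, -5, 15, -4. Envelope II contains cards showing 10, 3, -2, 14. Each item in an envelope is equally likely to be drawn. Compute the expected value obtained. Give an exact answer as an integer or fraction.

E[X | Envelope I] = (0 + 16 − 1 − 5 + 15 − 4)/6 = 7/2
E[X | Envelope II] = (10 + 3 − 2 + 14)/4 = 25/4
E[X] = (3/10)·7/2 + (7/10)·25/4 = 217/40

217/40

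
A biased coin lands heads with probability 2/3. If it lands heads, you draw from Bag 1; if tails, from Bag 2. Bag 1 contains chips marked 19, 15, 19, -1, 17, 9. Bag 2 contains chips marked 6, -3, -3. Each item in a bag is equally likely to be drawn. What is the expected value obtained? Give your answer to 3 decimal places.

8.667

E[X | Bag 1] = (19 + 15 + 19 − 1 + 17 + 9)/6 = 13
E[X | Bag 2] = (6 − 3 − 3)/3 = 0
E[X] = (2/3)·13 + (1/3)·0 = 26/3 ≈ 8.667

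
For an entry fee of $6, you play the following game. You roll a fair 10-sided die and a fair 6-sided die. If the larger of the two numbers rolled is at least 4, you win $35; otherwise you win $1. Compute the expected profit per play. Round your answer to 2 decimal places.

E[payout] = (3/20)·1 + (17/20)·35 = 299/10
Expected profit = 299/10 − 6 = 239/10 ≈ $23.90

$23.90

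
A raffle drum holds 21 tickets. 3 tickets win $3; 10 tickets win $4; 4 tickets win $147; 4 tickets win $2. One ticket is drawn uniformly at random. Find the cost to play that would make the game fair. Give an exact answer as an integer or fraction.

215/7 dollars

E[payout] = (3/21)·3 + (10/21)·4 + (4/21)·147 + (4/21)·2 = 215/7
Fair fee = E[payout] = 215/7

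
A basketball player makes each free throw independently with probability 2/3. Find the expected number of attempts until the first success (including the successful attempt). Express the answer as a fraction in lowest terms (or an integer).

For a geometric distribution, E[trials] = 1/p = 1/(2/3) = 3/2.

3/2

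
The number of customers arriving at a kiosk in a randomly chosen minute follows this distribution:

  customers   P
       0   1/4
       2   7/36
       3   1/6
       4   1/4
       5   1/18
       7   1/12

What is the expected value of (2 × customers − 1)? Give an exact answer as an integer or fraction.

9/2

E[2x-1] = (1/4)·(-1) + (7/36)·3 + (1/6)·5 + (1/4)·7 + (1/18)·9 + (1/12)·13
     = 9/2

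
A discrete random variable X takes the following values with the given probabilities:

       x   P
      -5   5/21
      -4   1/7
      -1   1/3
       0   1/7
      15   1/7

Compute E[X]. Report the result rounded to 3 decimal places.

E[X] = (5/21)·(-5) + (1/7)·(-4) + (1/3)·(-1) + (1/7)·0 + (1/7)·15
     = 1/21 ≈ 0.048

0.048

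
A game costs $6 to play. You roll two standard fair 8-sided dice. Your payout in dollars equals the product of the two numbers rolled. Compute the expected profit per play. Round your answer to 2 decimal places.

$14.25

Distribution of the product of the two numbers rolled: 1 w.p. 1/64, 2 w.p. 1/32, 3 w.p. 1/32, 4 w.p. 3/64, 5 w.p. 1/32, 6 w.p. 1/16, …
E[payout] = (1/64)·1 + (1/32)·2 + (1/32)·3 + (3/64)·4 + (1/32)·5 + (1/16)·6 + (1/32)·7 + (1/16)·8 + (1/64)·9 + (1/32)·10 + (1/16)·12 + (1/32)·14 + (1/32)·15 + (3/64)·16 + (1/32)·18 + (1/32)·20 + (1/32)·21 + (1/16)·24 + (1/64)·25 + (1/32)·28 + (1/32)·30 + (1/32)·32 + (1/32)·35 + (1/64)·36 + (1/32)·40 + (1/32)·42 + (1/32)·48 + (1/64)·49 + (1/32)·56 + (1/64)·64 = 81/4
Expected profit = 81/4 − 6 = 57/4 ≈ $14.25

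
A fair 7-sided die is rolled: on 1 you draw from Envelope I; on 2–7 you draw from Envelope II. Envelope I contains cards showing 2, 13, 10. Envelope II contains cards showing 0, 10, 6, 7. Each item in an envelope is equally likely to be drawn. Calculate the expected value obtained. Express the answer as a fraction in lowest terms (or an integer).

E[X | Envelope I] = (2 + 13 + 10)/3 = 25/3
E[X | Envelope II] = (0 + 10 + 6 + 7)/4 = 23/4
E[X] = (1/7)·25/3 + (6/7)·23/4 = 257/42

257/42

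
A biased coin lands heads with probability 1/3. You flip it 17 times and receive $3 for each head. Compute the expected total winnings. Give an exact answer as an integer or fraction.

E[#heads] = 17·1/3 = 17/3 (linearity over flips).
E[winnings] = 3·17/3 = 17.

$17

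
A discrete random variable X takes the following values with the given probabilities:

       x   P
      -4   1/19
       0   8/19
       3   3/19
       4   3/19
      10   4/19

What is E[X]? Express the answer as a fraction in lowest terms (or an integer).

3

E[X] = (1/19)·(-4) + (8/19)·0 + (3/19)·3 + (3/19)·4 + (4/19)·10
     = 3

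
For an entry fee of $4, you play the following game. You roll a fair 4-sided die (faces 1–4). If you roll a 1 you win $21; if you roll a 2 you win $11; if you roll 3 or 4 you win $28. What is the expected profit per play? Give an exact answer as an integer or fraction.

$18

E[payout] = (1/4)·11 + (1/4)·21 + (1/2)·28 = 22
Expected profit = 22 − 4 = 18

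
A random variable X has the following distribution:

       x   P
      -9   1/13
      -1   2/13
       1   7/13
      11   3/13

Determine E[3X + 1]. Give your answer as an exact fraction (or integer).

E[3x+1] = (1/13)·(-26) + (2/13)·(-2) + (7/13)·4 + (3/13)·34
     = 100/13

100/13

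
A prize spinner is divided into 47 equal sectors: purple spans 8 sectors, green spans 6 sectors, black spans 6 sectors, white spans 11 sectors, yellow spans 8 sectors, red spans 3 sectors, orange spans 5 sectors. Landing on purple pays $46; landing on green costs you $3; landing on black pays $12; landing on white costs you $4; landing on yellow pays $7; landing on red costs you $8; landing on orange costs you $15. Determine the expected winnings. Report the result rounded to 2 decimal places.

$7.13

E[payout] = (8/47)·46 + (6/47)·(-3) + (6/47)·12 + (11/47)·(-4) + (8/47)·7 + (3/47)·(-8) + (5/47)·(-15) = 335/47
≈ $7.13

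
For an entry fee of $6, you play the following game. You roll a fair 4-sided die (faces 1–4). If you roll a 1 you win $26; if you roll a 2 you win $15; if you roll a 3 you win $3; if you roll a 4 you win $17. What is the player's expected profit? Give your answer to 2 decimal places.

$9.25

E[payout] = (1/4)·3 + (1/4)·15 + (1/4)·17 + (1/4)·26 = 61/4
Expected profit = 61/4 − 6 = 37/4 ≈ $9.25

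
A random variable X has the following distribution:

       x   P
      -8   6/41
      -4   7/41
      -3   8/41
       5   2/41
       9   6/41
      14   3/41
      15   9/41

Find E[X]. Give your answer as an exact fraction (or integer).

141/41

E[X] = (6/41)·(-8) + (7/41)·(-4) + (8/41)·(-3) + (2/41)·5 + (6/41)·9 + (3/41)·14 + (9/41)·15
     = 141/41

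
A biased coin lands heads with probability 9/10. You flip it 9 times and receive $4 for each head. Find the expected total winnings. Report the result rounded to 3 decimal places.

$32.400

E[#heads] = 9·9/10 = 81/10 (linearity over flips).
E[winnings] = 4·81/10 = 162/5.
≈ 32.400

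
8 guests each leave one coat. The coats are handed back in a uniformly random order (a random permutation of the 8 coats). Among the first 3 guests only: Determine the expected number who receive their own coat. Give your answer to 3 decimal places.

Let Xᵢ = 1 if person i gets their own coat. For each i, P(Xᵢ=1) = 1/8.
By linearity of expectation, E[X₁+…+X_3] = 3·(1/8) = 3/8.
≈ 0.375

0.375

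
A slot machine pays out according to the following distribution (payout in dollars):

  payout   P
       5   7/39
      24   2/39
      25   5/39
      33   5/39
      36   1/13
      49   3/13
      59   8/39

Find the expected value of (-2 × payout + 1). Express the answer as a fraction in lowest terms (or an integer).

E[-2x+1] = (7/39)·(-9) + (2/39)·(-47) + (5/39)·(-49) + (5/39)·(-65) + (1/13)·(-71) + (3/13)·(-97) + (8/39)·(-117)
     = -2749/39

-2749/39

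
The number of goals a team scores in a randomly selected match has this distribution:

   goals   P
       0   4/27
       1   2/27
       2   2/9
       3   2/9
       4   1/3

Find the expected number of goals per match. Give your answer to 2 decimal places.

2.52

E[X] = (4/27)·0 + (2/27)·1 + (2/9)·2 + (2/9)·3 + (1/3)·4
     = 68/27 ≈ 2.52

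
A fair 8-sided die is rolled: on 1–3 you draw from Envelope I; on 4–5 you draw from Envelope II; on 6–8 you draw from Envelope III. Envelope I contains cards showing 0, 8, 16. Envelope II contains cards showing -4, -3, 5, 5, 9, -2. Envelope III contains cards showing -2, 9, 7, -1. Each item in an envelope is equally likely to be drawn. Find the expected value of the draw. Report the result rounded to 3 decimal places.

E[X | Envelope I] = (0 + 8 + 16)/3 = 8
E[X | Envelope II] = (-4 − 3 + 5 + 5 + 9 − 2)/6 = 5/3
E[X | Envelope III] = (-2 + 9 + 7 − 1)/4 = 13/4
E[X] = (3/8)·8 + (1/4)·5/3 + (3/8)·13/4 = 445/96 ≈ 4.635

4.635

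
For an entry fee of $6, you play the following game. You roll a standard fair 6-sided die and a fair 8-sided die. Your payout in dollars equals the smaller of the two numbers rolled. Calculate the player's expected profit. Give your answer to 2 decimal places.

-$3.23

Distribution of the smaller of the two numbers rolled: 1 w.p. 13/48, 2 w.p. 11/48, 3 w.p. 3/16, 4 w.p. 7/48, 5 w.p. 5/48, 6 w.p. 1/16
E[payout] = (13/48)·1 + (11/48)·2 + (3/16)·3 + (7/48)·4 + (5/48)·5 + (1/16)·6 = 133/48
Expected profit = 133/48 − 6 = -155/48 ≈ -$3.23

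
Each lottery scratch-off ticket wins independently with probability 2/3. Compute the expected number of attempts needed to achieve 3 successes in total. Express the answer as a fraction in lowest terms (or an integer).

By linearity (sum of 3 independent geometric waits), E[trials] = 3/p = 3/(2/3) = 9/2.

9/2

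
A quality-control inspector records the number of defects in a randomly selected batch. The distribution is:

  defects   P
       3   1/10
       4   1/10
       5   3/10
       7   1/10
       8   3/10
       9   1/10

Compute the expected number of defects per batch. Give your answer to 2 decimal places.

E[X] = (1/10)·3 + (1/10)·4 + (3/10)·5 + (1/10)·7 + (3/10)·8 + (1/10)·9
     = 31/5 ≈ 6.20

6.20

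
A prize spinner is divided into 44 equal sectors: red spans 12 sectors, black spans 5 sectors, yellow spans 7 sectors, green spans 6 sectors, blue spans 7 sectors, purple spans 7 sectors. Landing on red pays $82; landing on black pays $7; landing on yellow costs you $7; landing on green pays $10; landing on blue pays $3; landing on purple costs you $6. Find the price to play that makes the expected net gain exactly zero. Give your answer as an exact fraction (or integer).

1009/44 dollars

E[payout] = (12/44)·82 + (5/44)·7 + (7/44)·(-7) + (6/44)·10 + (7/44)·3 + (7/44)·(-6) = 1009/44
Fair fee = E[payout] = 1009/44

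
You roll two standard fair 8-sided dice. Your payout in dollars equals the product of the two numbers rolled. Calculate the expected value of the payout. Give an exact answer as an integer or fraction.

81/4 dollars

Distribution of the product of the two numbers rolled: 1 w.p. 1/64, 2 w.p. 1/32, 3 w.p. 1/32, 4 w.p. 3/64, 5 w.p. 1/32, 6 w.p. 1/16, …
E[payout] = (1/64)·1 + (1/32)·2 + (1/32)·3 + (3/64)·4 + (1/32)·5 + (1/16)·6 + (1/32)·7 + (1/16)·8 + (1/64)·9 + (1/32)·10 + (1/16)·12 + (1/32)·14 + (1/32)·15 + (3/64)·16 + (1/32)·18 + (1/32)·20 + (1/32)·21 + (1/16)·24 + (1/64)·25 + (1/32)·28 + (1/32)·30 + (1/32)·32 + (1/32)·35 + (1/64)·36 + (1/32)·40 + (1/32)·42 + (1/32)·48 + (1/64)·49 + (1/32)·56 + (1/64)·64 = 81/4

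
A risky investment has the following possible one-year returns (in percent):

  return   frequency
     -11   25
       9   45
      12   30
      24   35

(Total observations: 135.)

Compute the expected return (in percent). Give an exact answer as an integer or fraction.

266/27

Total = 135, so P(return=-11) = 25/135, etc.
E[X] = (5/27)·(-11) + (1/3)·9 + (2/9)·12 + (7/27)·24
     = 266/27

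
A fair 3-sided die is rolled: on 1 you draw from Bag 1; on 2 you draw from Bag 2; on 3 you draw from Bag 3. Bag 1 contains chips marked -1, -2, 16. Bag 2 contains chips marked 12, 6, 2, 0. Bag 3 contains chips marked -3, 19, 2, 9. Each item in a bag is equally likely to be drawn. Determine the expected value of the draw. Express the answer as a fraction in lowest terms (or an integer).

193/36

E[X | Bag 1] = (-1 − 2 + 16)/3 = 13/3
E[X | Bag 2] = (12 + 6 + 2 + 0)/4 = 5
E[X | Bag 3] = (-3 + 19 + 2 + 9)/4 = 27/4
E[X] = (1/3)·13/3 + (1/3)·5 + (1/3)·27/4 = 193/36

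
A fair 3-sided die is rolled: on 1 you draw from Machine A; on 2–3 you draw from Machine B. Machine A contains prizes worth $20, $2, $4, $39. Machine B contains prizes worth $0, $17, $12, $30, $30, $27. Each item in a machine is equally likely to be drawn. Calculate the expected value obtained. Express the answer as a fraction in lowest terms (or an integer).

659/36 dollars

E[X | Machine A] = (20 + 2 + 4 + 39)/4 = 65/4
E[X | Machine B] = (0 + 17 + 12 + 30 + 30 + 27)/6 = 58/3
E[X] = (1/3)·65/4 + (2/3)·58/3 = 659/36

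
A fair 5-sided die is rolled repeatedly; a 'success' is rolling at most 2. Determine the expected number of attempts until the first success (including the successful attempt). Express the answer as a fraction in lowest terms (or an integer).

5/2

For a geometric distribution, E[trials] = 1/p = 1/(2/5) = 5/2.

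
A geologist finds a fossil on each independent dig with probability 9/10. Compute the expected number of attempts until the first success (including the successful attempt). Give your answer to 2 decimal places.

For a geometric distribution, E[trials] = 1/p = 1/(9/10) = 10/9.
≈ 1.11

1.11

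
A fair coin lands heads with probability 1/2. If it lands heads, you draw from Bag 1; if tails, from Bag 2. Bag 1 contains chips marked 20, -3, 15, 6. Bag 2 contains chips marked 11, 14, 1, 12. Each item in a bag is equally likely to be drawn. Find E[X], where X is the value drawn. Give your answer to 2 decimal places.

E[X | Bag 1] = (20 − 3 + 15 + 6)/4 = 19/2
E[X | Bag 2] = (11 + 14 + 1 + 12)/4 = 19/2
E[X] = (1/2)·19/2 + (1/2)·19/2 = 19/2 ≈ 9.50

9.50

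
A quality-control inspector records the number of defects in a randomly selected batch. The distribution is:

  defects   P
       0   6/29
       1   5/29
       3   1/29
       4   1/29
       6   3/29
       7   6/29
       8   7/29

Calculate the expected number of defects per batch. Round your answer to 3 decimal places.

4.414

E[X] = (6/29)·0 + (5/29)·1 + (1/29)·3 + (1/29)·4 + (3/29)·6 + (6/29)·7 + (7/29)·8
     = 128/29 ≈ 4.414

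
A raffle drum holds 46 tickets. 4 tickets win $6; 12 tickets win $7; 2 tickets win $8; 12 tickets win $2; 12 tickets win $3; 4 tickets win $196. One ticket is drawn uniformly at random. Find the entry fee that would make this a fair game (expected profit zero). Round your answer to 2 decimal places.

$21.04

E[payout] = (4/46)·6 + (12/46)·7 + (2/46)·8 + (12/46)·2 + (12/46)·3 + (4/46)·196 = 484/23
Fair fee = E[payout] = 484/23 ≈ $21.04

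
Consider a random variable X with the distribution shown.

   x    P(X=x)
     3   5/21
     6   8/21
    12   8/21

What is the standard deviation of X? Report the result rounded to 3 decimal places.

3.659

E[X] = 53/7, E[X²] = 495/7
Var(X) = E[X²] − (E[X])² = 495/7 − 2809/49 = 656/49
SD(X) = √(656/49) ≈ 3.659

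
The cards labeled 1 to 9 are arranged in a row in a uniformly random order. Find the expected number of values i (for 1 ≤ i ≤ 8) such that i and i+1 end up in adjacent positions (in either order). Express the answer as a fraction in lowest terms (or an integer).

16/9

For each i ∈ {1,…,8}, let Xᵢ = 1 if i and i+1 are adjacent. P(Xᵢ=1) = 2·(9−1)!/9! = 2/9.
By linearity, E[ΣXᵢ] = (8)·(2/9) = 16/9.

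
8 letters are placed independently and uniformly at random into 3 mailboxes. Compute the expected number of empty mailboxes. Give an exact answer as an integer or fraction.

256/2187

Let Xⱼ=1 if mailbox j is empty. P(Xⱼ=1) = ((3-1)/3)^8 = 256/6561.
By linearity, E[#empty] = 3·256/6561 = 256/2187.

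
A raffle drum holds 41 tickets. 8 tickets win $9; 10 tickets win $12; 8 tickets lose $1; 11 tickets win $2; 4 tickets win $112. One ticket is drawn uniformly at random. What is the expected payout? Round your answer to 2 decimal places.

$15.95

E[payout] = (8/41)·9 + (10/41)·12 + (8/41)·(-1) + (11/41)·2 + (4/41)·112 = 654/41
≈ $15.95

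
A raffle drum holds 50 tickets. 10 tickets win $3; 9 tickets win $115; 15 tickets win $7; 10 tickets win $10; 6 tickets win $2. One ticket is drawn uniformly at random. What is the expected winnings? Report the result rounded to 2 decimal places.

E[payout] = (10/50)·3 + (9/50)·115 + (15/50)·7 + (10/50)·10 + (6/50)·2 = 641/25
≈ $25.64

$25.64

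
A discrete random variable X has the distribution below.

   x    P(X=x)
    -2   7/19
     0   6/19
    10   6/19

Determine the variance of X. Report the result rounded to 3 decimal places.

E[X] = (7/19)·(-2) + (6/19)·0 + (6/19)·10 = 46/19
E[X²] = (7/19)·4 + (6/19)·0 + (6/19)·100 = 628/19
Var(X) = 628/19 − (46/19)² = 9816/361 ≈ 27.191

27.191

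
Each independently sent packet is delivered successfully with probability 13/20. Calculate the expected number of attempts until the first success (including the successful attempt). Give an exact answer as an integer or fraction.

For a geometric distribution, E[trials] = 1/p = 1/(13/20) = 20/13.

20/13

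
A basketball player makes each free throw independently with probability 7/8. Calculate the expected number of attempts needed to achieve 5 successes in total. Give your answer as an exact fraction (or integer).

40/7

By linearity (sum of 5 independent geometric waits), E[trials] = 5/p = 5/(7/8) = 40/7.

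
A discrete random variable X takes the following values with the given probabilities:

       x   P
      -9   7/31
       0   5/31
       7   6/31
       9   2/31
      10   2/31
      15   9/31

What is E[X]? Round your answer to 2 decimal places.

4.90

E[X] = (7/31)·(-9) + (5/31)·0 + (6/31)·7 + (2/31)·9 + (2/31)·10 + (9/31)·15
     = 152/31 ≈ 4.90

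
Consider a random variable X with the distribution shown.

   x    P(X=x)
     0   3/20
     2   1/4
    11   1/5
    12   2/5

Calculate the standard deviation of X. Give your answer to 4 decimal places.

E[X] = 15/2, E[X²] = 414/5
Var(X) = E[X²] − (E[X])² = 414/5 − 225/4 = 531/20
SD(X) = √(531/20) ≈ 5.1527

5.1527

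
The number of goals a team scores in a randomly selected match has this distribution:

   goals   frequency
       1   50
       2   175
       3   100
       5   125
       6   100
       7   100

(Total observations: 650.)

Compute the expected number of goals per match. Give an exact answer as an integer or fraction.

Total = 650, so P(goals=1) = 50/650, etc.
E[X] = (1/13)·1 + (7/26)·2 + (2/13)·3 + (5/26)·5 + (2/13)·6 + (2/13)·7
     = 105/26

105/26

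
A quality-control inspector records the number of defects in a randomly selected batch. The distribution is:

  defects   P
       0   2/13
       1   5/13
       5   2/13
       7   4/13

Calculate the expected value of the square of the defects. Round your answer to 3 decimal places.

19.308

E[X²] = (2/13)·0 + (5/13)·1 + (2/13)·25 + (4/13)·49
     = 251/13 ≈ 19.308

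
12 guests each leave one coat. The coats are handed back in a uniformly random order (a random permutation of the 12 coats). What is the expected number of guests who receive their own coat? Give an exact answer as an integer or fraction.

Let Xᵢ = 1 if person i gets their own coat. For each i, P(Xᵢ=1) = 1/12.
By linearity of expectation, E[X₁+…+X_12] = 12·(1/12) = 1.

1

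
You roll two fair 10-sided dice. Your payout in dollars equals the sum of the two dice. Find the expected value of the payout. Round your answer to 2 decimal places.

Distribution of the sum of the two dice: 2 w.p. 1/100, 3 w.p. 1/50, 4 w.p. 3/100, 5 w.p. 1/25, 6 w.p. 1/20, 7 w.p. 3/50, …
E[payout] = (1/100)·2 + (1/50)·3 + (3/100)·4 + (1/25)·5 + (1/20)·6 + (3/50)·7 + (7/100)·8 + (2/25)·9 + (9/100)·10 + (1/10)·11 + (9/100)·12 + (2/25)·13 + (7/100)·14 + (3/50)·15 + (1/20)·16 + (1/25)·17 + (3/100)·18 + (1/50)·19 + (1/100)·20 = 11
≈ $11.00

$11.00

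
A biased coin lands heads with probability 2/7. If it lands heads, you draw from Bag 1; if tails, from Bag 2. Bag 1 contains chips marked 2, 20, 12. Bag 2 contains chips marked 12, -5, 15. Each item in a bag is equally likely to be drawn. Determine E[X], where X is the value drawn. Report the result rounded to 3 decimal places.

E[X | Bag 1] = (2 + 20 + 12)/3 = 34/3
E[X | Bag 2] = (12 − 5 + 15)/3 = 22/3
E[X] = (2/7)·34/3 + (5/7)·22/3 = 178/21 ≈ 8.476

8.476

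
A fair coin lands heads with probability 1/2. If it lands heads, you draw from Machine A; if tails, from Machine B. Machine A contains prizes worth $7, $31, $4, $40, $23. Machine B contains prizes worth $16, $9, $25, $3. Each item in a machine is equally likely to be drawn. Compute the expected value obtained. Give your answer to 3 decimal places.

$17.125

E[X | Machine A] = (7 + 31 + 4 + 40 + 23)/5 = 21
E[X | Machine B] = (16 + 9 + 25 + 3)/4 = 53/4
E[X] = (1/2)·21 + (1/2)·53/4 = 137/8 ≈ 17.125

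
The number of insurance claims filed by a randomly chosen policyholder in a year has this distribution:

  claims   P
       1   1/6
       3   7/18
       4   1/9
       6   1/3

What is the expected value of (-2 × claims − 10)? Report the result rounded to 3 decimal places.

E[-2x-10] = (1/6)·(-12) + (7/18)·(-16) + (1/9)·(-18) + (1/3)·(-22)
     = -158/9 ≈ -17.556

-17.556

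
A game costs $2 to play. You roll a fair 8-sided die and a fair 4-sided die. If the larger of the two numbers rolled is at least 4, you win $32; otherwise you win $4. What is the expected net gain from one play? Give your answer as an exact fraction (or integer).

E[payout] = (9/32)·4 + (23/32)·32 = 193/8
Expected profit = 193/8 − 2 = 177/8

177/8 dollars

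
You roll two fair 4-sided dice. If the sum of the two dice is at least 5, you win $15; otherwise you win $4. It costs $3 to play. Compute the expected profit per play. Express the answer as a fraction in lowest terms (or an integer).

E[payout] = (3/8)·4 + (5/8)·15 = 87/8
Expected profit = 87/8 − 3 = 63/8

63/8 dollars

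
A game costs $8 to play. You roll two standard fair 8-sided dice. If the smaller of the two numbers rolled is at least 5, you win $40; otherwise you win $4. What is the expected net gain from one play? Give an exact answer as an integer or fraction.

$5

E[payout] = (3/4)·4 + (1/4)·40 = 13
Expected profit = 13 − 8 = 5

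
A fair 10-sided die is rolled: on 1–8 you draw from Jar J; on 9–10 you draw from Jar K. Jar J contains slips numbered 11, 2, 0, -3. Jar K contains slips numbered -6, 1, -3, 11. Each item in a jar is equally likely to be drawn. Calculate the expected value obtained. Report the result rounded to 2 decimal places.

2.15

E[X | Jar J] = (11 + 2 + 0 − 3)/4 = 5/2
E[X | Jar K] = (-6 + 1 − 3 + 11)/4 = 3/4
E[X] = (4/5)·5/2 + (1/5)·3/4 = 43/20 ≈ 2.15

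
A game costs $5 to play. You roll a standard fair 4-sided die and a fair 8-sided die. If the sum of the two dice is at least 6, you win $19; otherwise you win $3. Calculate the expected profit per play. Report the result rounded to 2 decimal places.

E[payout] = (5/16)·3 + (11/16)·19 = 14
Expected profit = 14 − 5 = 9 ≈ $9.00

$9.00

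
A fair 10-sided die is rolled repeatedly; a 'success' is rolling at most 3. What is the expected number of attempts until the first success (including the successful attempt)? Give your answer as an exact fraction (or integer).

For a geometric distribution, E[trials] = 1/p = 1/(3/10) = 10/3.

10/3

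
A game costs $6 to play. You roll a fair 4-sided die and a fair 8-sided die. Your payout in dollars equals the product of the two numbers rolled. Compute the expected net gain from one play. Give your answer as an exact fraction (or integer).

21/4 dollars

Distribution of the product of the two numbers rolled: 1 w.p. 1/32, 2 w.p. 1/16, 3 w.p. 1/16, 4 w.p. 3/32, 5 w.p. 1/32, 6 w.p. 3/32, …
E[payout] = (1/32)·1 + (1/16)·2 + (1/16)·3 + (3/32)·4 + (1/32)·5 + (3/32)·6 + (1/32)·7 + (3/32)·8 + (1/32)·9 + (1/32)·10 + (3/32)·12 + (1/32)·14 + (1/32)·15 + (1/16)·16 + (1/32)·18 + (1/32)·20 + (1/32)·21 + (1/16)·24 + (1/32)·28 + (1/32)·32 = 45/4
Expected profit = 45/4 − 6 = 21/4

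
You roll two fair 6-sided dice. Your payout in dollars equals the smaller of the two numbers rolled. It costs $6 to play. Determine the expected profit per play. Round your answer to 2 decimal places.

-$3.47

Distribution of the smaller of the two numbers rolled: 1 w.p. 11/36, 2 w.p. 1/4, 3 w.p. 7/36, 4 w.p. 5/36, 5 w.p. 1/12, 6 w.p. 1/36
E[payout] = (11/36)·1 + (1/4)·2 + (7/36)·3 + (5/36)·4 + (1/12)·5 + (1/36)·6 = 91/36
Expected profit = 91/36 − 6 = -125/36 ≈ -$3.47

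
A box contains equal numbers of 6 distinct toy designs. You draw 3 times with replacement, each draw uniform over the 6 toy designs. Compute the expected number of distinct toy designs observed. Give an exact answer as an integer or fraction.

91/36

Let Xⱼ=1 if type j appears at least once. P(Xⱼ=1) = 1 − ((6−1)/6)^3 = 91/216.
E[#distinct] = 6·91/216 = 91/36.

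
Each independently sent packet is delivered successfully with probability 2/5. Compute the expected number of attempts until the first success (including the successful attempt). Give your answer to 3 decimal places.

For a geometric distribution, E[trials] = 1/p = 1/(2/5) = 5/2.
≈ 2.500

2.500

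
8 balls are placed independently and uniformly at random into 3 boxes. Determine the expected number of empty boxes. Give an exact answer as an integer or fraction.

256/2187

Let Xⱼ=1 if box j is empty. P(Xⱼ=1) = ((3-1)/3)^8 = 256/6561.
By linearity, E[#empty] = 3·256/6561 = 256/2187.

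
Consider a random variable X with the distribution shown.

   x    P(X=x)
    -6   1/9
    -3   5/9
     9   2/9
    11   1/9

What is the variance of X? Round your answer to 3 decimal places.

39.654

E[X] = (1/9)·(-6) + (5/9)·(-3) + (2/9)·9 + (1/9)·11 = 8/9
E[X²] = (1/9)·36 + (5/9)·9 + (2/9)·81 + (1/9)·121 = 364/9
Var(X) = 364/9 − (8/9)² = 3212/81 ≈ 39.654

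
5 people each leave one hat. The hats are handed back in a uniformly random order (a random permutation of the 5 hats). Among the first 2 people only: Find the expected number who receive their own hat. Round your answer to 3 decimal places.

0.400

Let Xᵢ = 1 if person i gets their own hat. For each i, P(Xᵢ=1) = 1/5.
By linearity of expectation, E[X₁+…+X_2] = 2·(1/5) = 2/5.
≈ 0.400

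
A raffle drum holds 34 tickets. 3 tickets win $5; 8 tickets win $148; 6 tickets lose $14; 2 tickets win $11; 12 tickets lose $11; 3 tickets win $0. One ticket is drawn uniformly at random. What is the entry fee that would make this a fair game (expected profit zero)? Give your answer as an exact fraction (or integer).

1005/34 dollars

E[payout] = (3/34)·5 + (8/34)·148 + (6/34)·(-14) + (2/34)·11 + (12/34)·(-11) + (3/34)·0 = 1005/34
Fair fee = E[payout] = 1005/34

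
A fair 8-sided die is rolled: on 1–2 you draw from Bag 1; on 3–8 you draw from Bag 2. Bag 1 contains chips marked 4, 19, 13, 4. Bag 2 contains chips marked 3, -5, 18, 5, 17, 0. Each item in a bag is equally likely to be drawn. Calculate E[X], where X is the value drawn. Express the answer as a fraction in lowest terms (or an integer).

29/4

E[X | Bag 1] = (4 + 19 + 13 + 4)/4 = 10
E[X | Bag 2] = (3 − 5 + 18 + 5 + 17 + 0)/6 = 19/3
E[X] = (1/4)·10 + (3/4)·19/3 = 29/4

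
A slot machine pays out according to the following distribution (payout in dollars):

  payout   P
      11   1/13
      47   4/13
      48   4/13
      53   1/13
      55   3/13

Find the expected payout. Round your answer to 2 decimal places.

E[X] = (1/13)·11 + (4/13)·47 + (4/13)·48 + (1/13)·53 + (3/13)·55
     = 609/13 ≈ 46.85

$46.85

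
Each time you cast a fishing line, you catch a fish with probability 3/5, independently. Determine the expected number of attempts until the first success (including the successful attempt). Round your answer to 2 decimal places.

For a geometric distribution, E[trials] = 1/p = 1/(3/5) = 5/3.
≈ 1.67

1.67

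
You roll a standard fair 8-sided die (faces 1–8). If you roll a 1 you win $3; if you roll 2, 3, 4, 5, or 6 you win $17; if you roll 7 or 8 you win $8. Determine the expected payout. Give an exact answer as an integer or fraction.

$13

E[payout] = (1/8)·3 + (1/4)·8 + (5/8)·17 = 13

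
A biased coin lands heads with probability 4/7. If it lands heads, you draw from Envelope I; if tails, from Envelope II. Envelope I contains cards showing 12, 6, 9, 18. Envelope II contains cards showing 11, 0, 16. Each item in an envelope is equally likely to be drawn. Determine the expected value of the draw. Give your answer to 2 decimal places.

E[X | Envelope I] = (12 + 6 + 9 + 18)/4 = 45/4
E[X | Envelope II] = (11 + 0 + 16)/3 = 9
E[X] = (4/7)·45/4 + (3/7)·9 = 72/7 ≈ 10.29

10.29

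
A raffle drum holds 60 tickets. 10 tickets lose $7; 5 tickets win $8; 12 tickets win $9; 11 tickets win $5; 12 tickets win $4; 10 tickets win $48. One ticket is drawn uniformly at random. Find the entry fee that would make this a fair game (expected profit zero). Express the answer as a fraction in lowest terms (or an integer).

E[payout] = (10/60)·(-7) + (5/60)·8 + (12/60)·9 + (11/60)·5 + (12/60)·4 + (10/60)·48 = 661/60
Fair fee = E[payout] = 661/60

661/60 dollars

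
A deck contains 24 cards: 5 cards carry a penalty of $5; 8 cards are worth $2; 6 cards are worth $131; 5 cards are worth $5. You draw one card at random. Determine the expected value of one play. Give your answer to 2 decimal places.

E[payout] = (5/24)·(-5) + (8/24)·2 + (6/24)·131 + (5/24)·5 = 401/12
≈ $33.42

$33.42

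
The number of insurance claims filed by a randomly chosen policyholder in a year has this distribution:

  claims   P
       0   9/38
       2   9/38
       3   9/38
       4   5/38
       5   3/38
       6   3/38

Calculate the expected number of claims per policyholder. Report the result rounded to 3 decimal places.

2.579

E[X] = (9/38)·0 + (9/38)·2 + (9/38)·3 + (5/38)·4 + (3/38)·5 + (3/38)·6
     = 49/19 ≈ 2.579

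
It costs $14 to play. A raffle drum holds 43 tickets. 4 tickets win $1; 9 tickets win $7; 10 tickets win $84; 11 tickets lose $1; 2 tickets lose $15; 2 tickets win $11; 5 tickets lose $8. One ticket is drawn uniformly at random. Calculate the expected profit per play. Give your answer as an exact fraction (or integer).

E[payout] = (4/43)·1 + (9/43)·7 + (10/43)·84 + (11/43)·(-1) + (2/43)·(-15) + (2/43)·11 + (5/43)·(-8) = 848/43
Expected profit = 848/43 − 14 = 246/43

246/43 dollars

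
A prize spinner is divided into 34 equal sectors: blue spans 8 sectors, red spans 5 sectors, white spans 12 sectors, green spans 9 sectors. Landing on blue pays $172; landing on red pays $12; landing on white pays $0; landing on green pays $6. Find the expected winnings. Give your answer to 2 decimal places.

$43.82

E[payout] = (8/34)·172 + (5/34)·12 + (12/34)·0 + (9/34)·6 = 745/17
≈ $43.82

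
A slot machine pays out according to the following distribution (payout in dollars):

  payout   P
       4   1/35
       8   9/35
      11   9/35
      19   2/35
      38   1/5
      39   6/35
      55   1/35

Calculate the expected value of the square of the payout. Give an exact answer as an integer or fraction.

E[X²] = (1/35)·16 + (9/35)·64 + (9/35)·121 + (2/35)·361 + (1/5)·1444 + (6/35)·1521 + (1/35)·3025
     = 24662/35

24662/35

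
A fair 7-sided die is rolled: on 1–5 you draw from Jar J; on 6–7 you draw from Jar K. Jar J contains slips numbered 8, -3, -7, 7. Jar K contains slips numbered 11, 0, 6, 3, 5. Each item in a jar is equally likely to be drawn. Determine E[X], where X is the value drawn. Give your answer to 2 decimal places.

2.32

E[X | Jar J] = (8 − 3 − 7 + 7)/4 = 5/4
E[X | Jar K] = (11 + 0 + 6 + 3 + 5)/5 = 5
E[X] = (5/7)·5/4 + (2/7)·5 = 65/28 ≈ 2.32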